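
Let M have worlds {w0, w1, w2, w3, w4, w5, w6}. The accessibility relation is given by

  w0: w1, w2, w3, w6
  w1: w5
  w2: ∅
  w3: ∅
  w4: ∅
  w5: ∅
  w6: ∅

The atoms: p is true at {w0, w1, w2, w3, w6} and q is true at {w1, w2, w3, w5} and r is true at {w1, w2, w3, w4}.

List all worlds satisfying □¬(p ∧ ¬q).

w0: successors {w1, w2, w3, w6}; ¬(p ∧ ¬q) there: w1:T, w2:T, w3:T, w6:F. ✗
w1: successors {w5}; ¬(p ∧ ¬q) there: w5:T. ✓
w2: no successors, so □¬(p ∧ ¬q) holds vacuously. ✓
w3: no successors, so □¬(p ∧ ¬q) holds vacuously. ✓
w4: no successors, so □¬(p ∧ ¬q) holds vacuously. ✓
w5: no successors, so □¬(p ∧ ¬q) holds vacuously. ✓
w6: no successors, so □¬(p ∧ ¬q) holds vacuously. ✓

{w1, w2, w3, w4, w5, w6}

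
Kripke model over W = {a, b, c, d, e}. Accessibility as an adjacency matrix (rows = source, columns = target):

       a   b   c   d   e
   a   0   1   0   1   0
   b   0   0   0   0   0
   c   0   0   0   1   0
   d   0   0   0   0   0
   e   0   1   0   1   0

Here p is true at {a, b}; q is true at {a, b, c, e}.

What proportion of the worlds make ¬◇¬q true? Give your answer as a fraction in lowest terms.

2/5

a: ◇¬q is T. ✗
b: ◇¬q is F. ✓
c: ◇¬q is T. ✗
d: ◇¬q is F. ✓
e: ◇¬q is T. ✗
That's 2 of 5 worlds, so 2/5.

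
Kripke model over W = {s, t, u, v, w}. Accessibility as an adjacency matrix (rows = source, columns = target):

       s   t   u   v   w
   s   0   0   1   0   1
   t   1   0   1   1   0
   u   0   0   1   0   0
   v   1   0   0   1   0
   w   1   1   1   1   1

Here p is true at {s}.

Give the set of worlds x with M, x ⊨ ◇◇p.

{s, t, v, w}

s: successors {u, w}; ◇p there: u:F, w:T. ✓
t: successors {s, u, v}; ◇p there: s:F, u:F, v:T. ✓
u: successors {u}; ◇p there: u:F. ✗
v: successors {s, v}; ◇p there: s:F, v:T. ✓
w: successors {s, t, u, v, w}; ◇p there: s:F, t:T, u:F, v:T, w:T. ✓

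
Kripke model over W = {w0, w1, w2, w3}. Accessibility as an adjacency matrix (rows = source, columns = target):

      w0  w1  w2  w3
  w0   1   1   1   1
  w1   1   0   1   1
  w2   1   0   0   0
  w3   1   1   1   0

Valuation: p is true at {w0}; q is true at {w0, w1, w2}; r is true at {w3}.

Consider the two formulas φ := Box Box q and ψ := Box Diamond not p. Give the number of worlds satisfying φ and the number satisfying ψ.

0 and 1

For Box Box q:
w0: successors {w0, w1, w2, w3}; Box q there: w0:F, w1:F, w2:T, w3:T. ✗
w1: successors {w0, w2, w3}; Box q there: w0:F, w2:T, w3:T. ✗
w2: successors {w0}; Box q there: w0:F. ✗
w3: successors {w0, w1, w2}; Box q there: w0:F, w1:F, w2:T. ✗
— 0 worlds.
For Box Diamond not p:
w0: successors {w0, w1, w2, w3}; Diamond not p there: w0:T, w1:T, w2:F, w3:T. ✗
w1: successors {w0, w2, w3}; Diamond not p there: w0:T, w2:F, w3:T. ✗
w2: successors {w0}; Diamond not p there: w0:T. ✓
w3: successors {w0, w1, w2}; Diamond not p there: w0:T, w1:T, w2:F. ✗
— 1 world.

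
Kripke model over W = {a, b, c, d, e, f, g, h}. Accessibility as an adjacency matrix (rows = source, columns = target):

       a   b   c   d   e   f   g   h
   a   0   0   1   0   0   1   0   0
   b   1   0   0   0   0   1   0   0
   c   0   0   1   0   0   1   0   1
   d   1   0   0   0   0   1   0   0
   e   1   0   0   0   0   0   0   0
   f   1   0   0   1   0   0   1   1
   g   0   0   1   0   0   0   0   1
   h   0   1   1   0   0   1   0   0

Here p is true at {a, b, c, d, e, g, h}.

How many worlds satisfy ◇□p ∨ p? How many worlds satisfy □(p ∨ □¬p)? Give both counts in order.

8 and 3

For ◇□p ∨ p:
a: ◇□p is T, p is T. ✓
b: ◇□p is T, p is T. ✓
c: ◇□p is T, p is T. ✓
d: ◇□p is T, p is T. ✓
e: ◇□p is F, p is T. ✓
f: ◇□p is T, p is F. ✓
g: ◇□p is F, p is T. ✓
h: ◇□p is T, p is T. ✓
— 8 worlds.
For □(p ∨ □¬p):
a: successors {c, f}; p ∨ □¬p there: c:T, f:F. ✗
b: successors {a, f}; p ∨ □¬p there: a:T, f:F. ✗
c: successors {c, f, h}; p ∨ □¬p there: c:T, f:F, h:T. ✗
d: successors {a, f}; p ∨ □¬p there: a:T, f:F. ✗
e: successors {a}; p ∨ □¬p there: a:T. ✓
f: successors {a, d, g, h}; p ∨ □¬p there: a:T, d:T, g:T, h:T. ✓
g: successors {c, h}; p ∨ □¬p there: c:T, h:T. ✓
h: successors {b, c, f}; p ∨ □¬p there: b:T, c:T, f:F. ✗
— 3 worlds.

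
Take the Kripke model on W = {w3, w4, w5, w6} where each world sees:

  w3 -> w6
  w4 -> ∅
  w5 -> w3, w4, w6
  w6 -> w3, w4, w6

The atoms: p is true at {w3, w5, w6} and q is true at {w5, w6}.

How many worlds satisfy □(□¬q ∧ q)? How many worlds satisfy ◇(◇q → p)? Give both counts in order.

1 and 3

For □(□¬q ∧ q):
w3: successors {w6}; □¬q ∧ q there: w6:F. ✗
w4: no successors, so □(□¬q ∧ q) holds vacuously. ✓
w5: successors {w3, w4, w6}; □¬q ∧ q there: w3:F, w4:F, w6:F. ✗
w6: successors {w3, w4, w6}; □¬q ∧ q there: w3:F, w4:F, w6:F. ✗
— 1 world.
For ◇(◇q → p):
w3: successors {w6}; ◇q → p there: w6:T. ✓
w4: no successors, so ◇(◇q → p) fails. ✗
w5: successors {w3, w4, w6}; ◇q → p there: w3:T, w4:T, w6:T. ✓
w6: successors {w3, w4, w6}; ◇q → p there: w3:T, w4:T, w6:T. ✓
— 3 worlds.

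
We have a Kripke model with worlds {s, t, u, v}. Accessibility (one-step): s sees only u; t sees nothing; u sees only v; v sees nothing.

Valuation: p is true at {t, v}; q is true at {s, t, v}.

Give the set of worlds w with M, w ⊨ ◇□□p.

{s, u}

s: successors {u}; □□p there: u:T. ✓
t: no successors, so ◇□□p fails. ✗
u: successors {v}; □□p there: v:T. ✓
v: no successors, so ◇□□p fails. ✗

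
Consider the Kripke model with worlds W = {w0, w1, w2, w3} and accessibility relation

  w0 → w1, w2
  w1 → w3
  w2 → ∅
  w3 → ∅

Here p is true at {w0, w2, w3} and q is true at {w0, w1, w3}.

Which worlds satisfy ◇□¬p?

w0: successors {w1, w2}; □¬p there: w1:F, w2:T. ✓
w1: successors {w3}; □¬p there: w3:T. ✓
w2: no successors, so ◇□¬p fails. ✗
w3: no successors, so ◇□¬p fails. ✗

{w0, w1}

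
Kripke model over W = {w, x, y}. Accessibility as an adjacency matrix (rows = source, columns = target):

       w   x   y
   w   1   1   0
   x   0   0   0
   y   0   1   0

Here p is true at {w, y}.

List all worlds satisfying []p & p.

w: []p is F, p is T. ✗
x: []p is T, p is F. ✗
y: []p is F, p is T. ✗

∅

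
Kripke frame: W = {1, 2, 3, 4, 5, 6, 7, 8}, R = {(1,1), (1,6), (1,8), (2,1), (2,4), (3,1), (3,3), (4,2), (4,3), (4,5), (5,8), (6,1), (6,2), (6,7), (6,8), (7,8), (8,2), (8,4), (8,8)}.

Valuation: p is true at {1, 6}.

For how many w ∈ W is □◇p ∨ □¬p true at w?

5

1: □◇p is F, □¬p is F. ✗
2: □◇p is F, □¬p is F. ✗
3: □◇p is T, □¬p is F. ✓
4: □◇p is F, □¬p is T. ✓
5: □◇p is F, □¬p is T. ✓
6: □◇p is F, □¬p is F. ✗
7: □◇p is F, □¬p is T. ✓
8: □◇p is F, □¬p is T. ✓
Satisfying worlds: {3, 4, 5, 7, 8}.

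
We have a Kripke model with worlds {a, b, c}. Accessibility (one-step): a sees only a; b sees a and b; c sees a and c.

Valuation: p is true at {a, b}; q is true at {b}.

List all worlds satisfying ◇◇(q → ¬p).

a: successors {a}; ◇(q → ¬p) there: a:T. ✓
b: successors {a, b}; ◇(q → ¬p) there: a:T, b:T. ✓
c: successors {a, c}; ◇(q → ¬p) there: a:T, c:T. ✓

{a, b, c}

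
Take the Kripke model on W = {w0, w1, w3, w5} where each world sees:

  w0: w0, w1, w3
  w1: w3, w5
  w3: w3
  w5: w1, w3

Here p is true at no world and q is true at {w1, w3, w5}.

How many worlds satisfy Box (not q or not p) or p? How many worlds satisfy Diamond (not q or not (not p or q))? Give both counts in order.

4 and 1

For Box (not q or not p) or p:
w0: Box (not q or not p) is T, p is F. ✓
w1: Box (not q or not p) is T, p is F. ✓
w3: Box (not q or not p) is T, p is F. ✓
w5: Box (not q or not p) is T, p is F. ✓
— 4 worlds.
For Diamond (not q or not (not p or q)):
w0: successors {w0, w1, w3}; not q or not (not p or q) there: w0:T, w1:F, w3:F. ✓
w1: successors {w3, w5}; not q or not (not p or q) there: w3:F, w5:F. ✗
w3: successors {w3}; not q or not (not p or q) there: w3:F. ✗
w5: successors {w1, w3}; not q or not (not p or q) there: w1:F, w3:F. ✗
— 1 world.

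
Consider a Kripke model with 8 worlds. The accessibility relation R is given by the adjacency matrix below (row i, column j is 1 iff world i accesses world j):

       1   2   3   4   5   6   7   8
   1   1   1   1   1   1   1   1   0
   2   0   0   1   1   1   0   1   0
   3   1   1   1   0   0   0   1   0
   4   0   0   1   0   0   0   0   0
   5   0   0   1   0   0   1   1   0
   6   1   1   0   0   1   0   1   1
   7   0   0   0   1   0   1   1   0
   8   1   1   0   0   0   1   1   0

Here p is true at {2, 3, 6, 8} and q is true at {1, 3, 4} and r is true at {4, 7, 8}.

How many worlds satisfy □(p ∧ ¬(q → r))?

1

1: successors {1, 2, 3, 4, 5, 6, 7}; p ∧ ¬(q → r) there: 1:F, 2:F, 3:T, 4:F, 5:F, 6:F, 7:F. ✗
2: successors {3, 4, 5, 7}; p ∧ ¬(q → r) there: 3:T, 4:F, 5:F, 7:F. ✗
3: successors {1, 2, 3, 7}; p ∧ ¬(q → r) there: 1:F, 2:F, 3:T, 7:F. ✗
4: successors {3}; p ∧ ¬(q → r) there: 3:T. ✓
5: successors {3, 6, 7}; p ∧ ¬(q → r) there: 3:T, 6:F, 7:F. ✗
6: successors {1, 2, 5, 7, 8}; p ∧ ¬(q → r) there: 1:F, 2:F, 5:F, 7:F, 8:F. ✗
7: successors {4, 6, 7}; p ∧ ¬(q → r) there: 4:F, 6:F, 7:F. ✗
8: successors {1, 2, 6, 7}; p ∧ ¬(q → r) there: 1:F, 2:F, 6:F, 7:F. ✗
Satisfying worlds: {4}.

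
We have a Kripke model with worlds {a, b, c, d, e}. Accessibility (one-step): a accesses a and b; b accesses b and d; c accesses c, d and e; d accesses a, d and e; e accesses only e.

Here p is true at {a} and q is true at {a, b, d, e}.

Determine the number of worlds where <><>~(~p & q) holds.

4

a: successors {a, b}; <>~(~p & q) there: a:T, b:F. ✓
b: successors {b, d}; <>~(~p & q) there: b:F, d:T. ✓
c: successors {c, d, e}; <>~(~p & q) there: c:T, d:T, e:F. ✓
d: successors {a, d, e}; <>~(~p & q) there: a:T, d:T, e:F. ✓
e: successors {e}; <>~(~p & q) there: e:F. ✗
Satisfying worlds: {a, b, c, d}.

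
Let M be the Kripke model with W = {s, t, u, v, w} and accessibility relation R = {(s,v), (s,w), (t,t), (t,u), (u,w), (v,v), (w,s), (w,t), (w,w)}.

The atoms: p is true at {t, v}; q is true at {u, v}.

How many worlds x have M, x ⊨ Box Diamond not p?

s: successors {v, w}; Diamond not p there: v:F, w:T. ✗
t: successors {t, u}; Diamond not p there: t:T, u:T. ✓
u: successors {w}; Diamond not p there: w:T. ✓
v: successors {v}; Diamond not p there: v:F. ✗
w: successors {s, t, w}; Diamond not p there: s:T, t:T, w:T. ✓
Satisfying worlds: {t, u, w}.

3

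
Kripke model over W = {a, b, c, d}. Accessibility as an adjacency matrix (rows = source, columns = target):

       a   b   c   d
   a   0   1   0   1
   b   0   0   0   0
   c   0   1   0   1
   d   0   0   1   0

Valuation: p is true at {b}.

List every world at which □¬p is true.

{b, d}

a: successors {b, d}; ¬p there: b:F, d:T. ✗
b: no successors, so □¬p holds vacuously. ✓
c: successors {b, d}; ¬p there: b:F, d:T. ✗
d: successors {c}; ¬p there: c:T. ✓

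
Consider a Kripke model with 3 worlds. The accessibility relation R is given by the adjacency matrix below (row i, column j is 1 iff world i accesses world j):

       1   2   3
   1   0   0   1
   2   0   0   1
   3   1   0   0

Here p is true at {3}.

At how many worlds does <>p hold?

2

1: successors {3}; p there: 3:T. ✓
2: successors {3}; p there: 3:T. ✓
3: successors {1}; p there: 1:F. ✗
Satisfying worlds: {1, 2}.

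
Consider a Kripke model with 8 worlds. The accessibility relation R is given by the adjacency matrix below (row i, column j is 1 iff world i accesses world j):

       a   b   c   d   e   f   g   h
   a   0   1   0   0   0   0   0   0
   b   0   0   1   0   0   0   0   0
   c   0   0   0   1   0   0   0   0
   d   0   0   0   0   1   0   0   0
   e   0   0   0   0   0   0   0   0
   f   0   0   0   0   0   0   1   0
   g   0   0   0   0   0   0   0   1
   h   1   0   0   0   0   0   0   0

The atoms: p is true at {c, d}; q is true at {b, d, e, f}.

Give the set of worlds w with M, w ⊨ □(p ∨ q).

{a, b, c, d, e}

a: successors {b}; p ∨ q there: b:T. ✓
b: successors {c}; p ∨ q there: c:T. ✓
c: successors {d}; p ∨ q there: d:T. ✓
d: successors {e}; p ∨ q there: e:T. ✓
e: no successors, so □(p ∨ q) holds vacuously. ✓
f: successors {g}; p ∨ q there: g:F. ✗
g: successors {h}; p ∨ q there: h:F. ✗
h: successors {a}; p ∨ q there: a:F. ✗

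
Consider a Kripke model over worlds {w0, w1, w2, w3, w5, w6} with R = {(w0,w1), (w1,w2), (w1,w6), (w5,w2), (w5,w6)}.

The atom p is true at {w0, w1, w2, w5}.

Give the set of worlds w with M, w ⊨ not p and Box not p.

w0: not p is F, Box not p is F. ✗
w1: not p is F, Box not p is F. ✗
w2: not p is F, Box not p is T. ✗
w3: not p is T, Box not p is T. ✓
w5: not p is F, Box not p is F. ✗
w6: not p is T, Box not p is T. ✓

{w3, w6}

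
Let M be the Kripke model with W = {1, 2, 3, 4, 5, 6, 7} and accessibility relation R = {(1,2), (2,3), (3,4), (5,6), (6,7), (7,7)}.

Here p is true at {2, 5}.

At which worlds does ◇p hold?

1: successors {2}; p there: 2:T. ✓
2: successors {3}; p there: 3:F. ✗
3: successors {4}; p there: 4:F. ✗
4: no successors, so ◇p fails. ✗
5: successors {6}; p there: 6:F. ✗
6: successors {7}; p there: 7:F. ✗
7: successors {7}; p there: 7:F. ✗

{1}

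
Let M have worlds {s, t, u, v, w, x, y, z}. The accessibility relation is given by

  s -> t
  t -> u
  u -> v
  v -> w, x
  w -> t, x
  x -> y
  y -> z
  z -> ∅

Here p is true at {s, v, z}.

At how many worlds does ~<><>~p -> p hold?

5

s: ~<><>~p is F, p is T. ✓
t: ~<><>~p is T, p is F. ✗
u: ~<><>~p is F, p is F. ✓
v: ~<><>~p is F, p is T. ✓
w: ~<><>~p is F, p is F. ✓
x: ~<><>~p is T, p is F. ✗
y: ~<><>~p is T, p is F. ✗
z: ~<><>~p is T, p is T. ✓
Satisfying worlds: {s, u, v, w, z}.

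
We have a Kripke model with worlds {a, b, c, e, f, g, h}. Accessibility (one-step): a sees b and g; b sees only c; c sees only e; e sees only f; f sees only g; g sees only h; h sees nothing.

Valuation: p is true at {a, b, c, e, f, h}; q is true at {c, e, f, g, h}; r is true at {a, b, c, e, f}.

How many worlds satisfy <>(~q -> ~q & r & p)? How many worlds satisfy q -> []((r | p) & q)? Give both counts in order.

For <>(~q -> ~q & r & p):
a: successors {b, g}; ~q -> ~q & r & p there: b:T, g:T. ✓
b: successors {c}; ~q -> ~q & r & p there: c:T. ✓
c: successors {e}; ~q -> ~q & r & p there: e:T. ✓
e: successors {f}; ~q -> ~q & r & p there: f:T. ✓
f: successors {g}; ~q -> ~q & r & p there: g:T. ✓
g: successors {h}; ~q -> ~q & r & p there: h:T. ✓
h: no successors, so <>(~q -> ~q & r & p) fails. ✗
— 6 worlds.
For q -> []((r | p) & q):
a: q is F, []((r | p) & q) is F. ✓
b: q is F, []((r | p) & q) is T. ✓
c: q is T, []((r | p) & q) is T. ✓
e: q is T, []((r | p) & q) is T. ✓
f: q is T, []((r | p) & q) is F. ✗
g: q is T, []((r | p) & q) is T. ✓
h: q is T, []((r | p) & q) is T. ✓
— 6 worlds.

6 and 6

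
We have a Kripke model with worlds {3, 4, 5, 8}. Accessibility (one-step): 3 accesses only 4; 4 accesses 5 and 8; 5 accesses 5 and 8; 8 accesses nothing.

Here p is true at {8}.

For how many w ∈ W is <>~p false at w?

3: successors {4}; ~p there: 4:T. ✓
4: successors {5, 8}; ~p there: 5:T, 8:F. ✓
5: successors {5, 8}; ~p there: 5:T, 8:F. ✓
8: no successors, so <>~p fails. ✗
Satisfying worlds: {3, 4, 5}.
So <>~p fails at the other 1 world.

1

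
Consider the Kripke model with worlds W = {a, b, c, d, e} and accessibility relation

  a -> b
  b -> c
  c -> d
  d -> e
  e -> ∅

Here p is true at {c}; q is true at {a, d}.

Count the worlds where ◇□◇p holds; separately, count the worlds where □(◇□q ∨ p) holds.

For ◇□◇p:
a: successors {b}; □◇p there: b:F. ✗
b: successors {c}; □◇p there: c:F. ✗
c: successors {d}; □◇p there: d:F. ✗
d: successors {e}; □◇p there: e:T. ✓
e: no successors, so ◇□◇p fails. ✗
— 1 world.
For □(◇□q ∨ p):
a: successors {b}; ◇□q ∨ p there: b:T. ✓
b: successors {c}; ◇□q ∨ p there: c:T. ✓
c: successors {d}; ◇□q ∨ p there: d:T. ✓
d: successors {e}; ◇□q ∨ p there: e:F. ✗
e: no successors, so □(◇□q ∨ p) holds vacuously. ✓
— 4 worlds.

1 and 4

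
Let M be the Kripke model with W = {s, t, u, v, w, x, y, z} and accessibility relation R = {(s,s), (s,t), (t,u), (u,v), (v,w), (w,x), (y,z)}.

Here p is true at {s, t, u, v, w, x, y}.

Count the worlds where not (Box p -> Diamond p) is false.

6

s: Box p -> Diamond p is T. ✗
t: Box p -> Diamond p is T. ✗
u: Box p -> Diamond p is T. ✗
v: Box p -> Diamond p is T. ✗
w: Box p -> Diamond p is T. ✗
x: Box p -> Diamond p is F. ✓
y: Box p -> Diamond p is T. ✗
z: Box p -> Diamond p is F. ✓
Satisfying worlds: {x, z}.
So not (Box p -> Diamond p) fails at the other 6 worlds.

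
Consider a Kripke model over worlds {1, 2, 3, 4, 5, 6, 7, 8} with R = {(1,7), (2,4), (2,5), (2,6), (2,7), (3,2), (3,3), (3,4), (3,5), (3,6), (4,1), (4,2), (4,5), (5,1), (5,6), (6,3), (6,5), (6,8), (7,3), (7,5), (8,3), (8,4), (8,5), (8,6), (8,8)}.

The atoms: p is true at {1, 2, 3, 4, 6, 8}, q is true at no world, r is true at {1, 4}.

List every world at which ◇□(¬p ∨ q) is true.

{4, 5}

1: successors {7}; □(¬p ∨ q) there: 7:F. ✗
2: successors {4, 5, 6, 7}; □(¬p ∨ q) there: 4:F, 5:F, 6:F, 7:F. ✗
3: successors {2, 3, 4, 5, 6}; □(¬p ∨ q) there: 2:F, 3:F, 4:F, 5:F, 6:F. ✗
4: successors {1, 2, 5}; □(¬p ∨ q) there: 1:T, 2:F, 5:F. ✓
5: successors {1, 6}; □(¬p ∨ q) there: 1:T, 6:F. ✓
6: successors {3, 5, 8}; □(¬p ∨ q) there: 3:F, 5:F, 8:F. ✗
7: successors {3, 5}; □(¬p ∨ q) there: 3:F, 5:F. ✗
8: successors {3, 4, 5, 6, 8}; □(¬p ∨ q) there: 3:F, 4:F, 5:F, 6:F, 8:F. ✗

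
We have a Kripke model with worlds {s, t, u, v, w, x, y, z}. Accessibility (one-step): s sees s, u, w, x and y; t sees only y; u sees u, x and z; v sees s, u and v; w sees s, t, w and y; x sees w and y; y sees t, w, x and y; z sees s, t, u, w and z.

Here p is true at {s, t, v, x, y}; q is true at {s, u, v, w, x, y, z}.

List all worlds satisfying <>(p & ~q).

s: successors {s, u, w, x, y}; p & ~q there: s:F, u:F, w:F, x:F, y:F. ✗
t: successors {y}; p & ~q there: y:F. ✗
u: successors {u, x, z}; p & ~q there: u:F, x:F, z:F. ✗
v: successors {s, u, v}; p & ~q there: s:F, u:F, v:F. ✗
w: successors {s, t, w, y}; p & ~q there: s:F, t:T, w:F, y:F. ✓
x: successors {w, y}; p & ~q there: w:F, y:F. ✗
y: successors {t, w, x, y}; p & ~q there: t:T, w:F, x:F, y:F. ✓
z: successors {s, t, u, w, z}; p & ~q there: s:F, t:T, u:F, w:F, z:F. ✓

{w, y, z}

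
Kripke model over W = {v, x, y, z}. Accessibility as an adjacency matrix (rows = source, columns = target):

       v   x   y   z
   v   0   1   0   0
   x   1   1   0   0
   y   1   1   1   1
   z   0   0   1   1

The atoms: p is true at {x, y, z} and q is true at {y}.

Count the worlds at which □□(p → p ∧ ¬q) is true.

2

v: successors {x}; □(p → p ∧ ¬q) there: x:T. ✓
x: successors {v, x}; □(p → p ∧ ¬q) there: v:T, x:T. ✓
y: successors {v, x, y, z}; □(p → p ∧ ¬q) there: v:T, x:T, y:F, z:F. ✗
z: successors {y, z}; □(p → p ∧ ¬q) there: y:F, z:F. ✗
Satisfying worlds: {v, x}.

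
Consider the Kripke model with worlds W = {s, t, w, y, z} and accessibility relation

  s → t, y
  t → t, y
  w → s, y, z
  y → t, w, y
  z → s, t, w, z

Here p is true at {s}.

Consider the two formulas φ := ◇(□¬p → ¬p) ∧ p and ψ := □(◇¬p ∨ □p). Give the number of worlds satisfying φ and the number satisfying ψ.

1 and 5

For ◇(□¬p → ¬p) ∧ p:
s: ◇(□¬p → ¬p) is T, p is T. ✓
t: ◇(□¬p → ¬p) is T, p is F. ✗
w: ◇(□¬p → ¬p) is T, p is F. ✗
y: ◇(□¬p → ¬p) is T, p is F. ✗
z: ◇(□¬p → ¬p) is T, p is F. ✗
— 1 world.
For □(◇¬p ∨ □p):
s: successors {t, y}; ◇¬p ∨ □p there: t:T, y:T. ✓
t: successors {t, y}; ◇¬p ∨ □p there: t:T, y:T. ✓
w: successors {s, y, z}; ◇¬p ∨ □p there: s:T, y:T, z:T. ✓
y: successors {t, w, y}; ◇¬p ∨ □p there: t:T, w:T, y:T. ✓
z: successors {s, t, w, z}; ◇¬p ∨ □p there: s:T, t:T, w:T, z:T. ✓
— 5 worlds.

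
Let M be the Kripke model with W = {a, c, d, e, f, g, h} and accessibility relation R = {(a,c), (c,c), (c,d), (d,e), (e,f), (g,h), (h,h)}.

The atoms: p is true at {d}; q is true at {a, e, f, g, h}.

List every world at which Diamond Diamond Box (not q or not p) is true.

{a, c, d, g, h}

a: successors {c}; Diamond Box (not q or not p) there: c:T. ✓
c: successors {c, d}; Diamond Box (not q or not p) there: c:T, d:T. ✓
d: successors {e}; Diamond Box (not q or not p) there: e:T. ✓
e: successors {f}; Diamond Box (not q or not p) there: f:F. ✗
f: no successors, so Diamond Diamond Box (not q or not p) fails. ✗
g: successors {h}; Diamond Box (not q or not p) there: h:T. ✓
h: successors {h}; Diamond Box (not q or not p) there: h:T. ✓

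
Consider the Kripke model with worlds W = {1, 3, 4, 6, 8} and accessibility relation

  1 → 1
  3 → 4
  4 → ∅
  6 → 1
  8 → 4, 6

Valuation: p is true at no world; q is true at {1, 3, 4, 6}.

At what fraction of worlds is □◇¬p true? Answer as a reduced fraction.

3/5

1: successors {1}; ◇¬p there: 1:T. ✓
3: successors {4}; ◇¬p there: 4:F. ✗
4: no successors, so □◇¬p holds vacuously. ✓
6: successors {1}; ◇¬p there: 1:T. ✓
8: successors {4, 6}; ◇¬p there: 4:F, 6:T. ✗
That's 3 of 5 worlds, so 3/5.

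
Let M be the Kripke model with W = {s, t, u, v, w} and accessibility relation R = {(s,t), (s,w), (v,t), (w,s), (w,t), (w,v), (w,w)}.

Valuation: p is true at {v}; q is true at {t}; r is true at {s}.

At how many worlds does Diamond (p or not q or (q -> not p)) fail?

2

s: successors {t, w}; p or not q or (q -> not p) there: t:T, w:T. ✓
t: no successors, so Diamond (p or not q or (q -> not p)) fails. ✗
u: no successors, so Diamond (p or not q or (q -> not p)) fails. ✗
v: successors {t}; p or not q or (q -> not p) there: t:T. ✓
w: successors {s, t, v, w}; p or not q or (q -> not p) there: s:T, t:T, v:T, w:T. ✓
Satisfying worlds: {s, v, w}.
So Diamond (p or not q or (q -> not p)) fails at the other 2 worlds.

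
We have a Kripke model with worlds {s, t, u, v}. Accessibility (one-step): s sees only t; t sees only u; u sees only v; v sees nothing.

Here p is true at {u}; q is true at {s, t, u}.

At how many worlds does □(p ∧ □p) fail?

3

s: successors {t}; p ∧ □p there: t:F. ✗
t: successors {u}; p ∧ □p there: u:F. ✗
u: successors {v}; p ∧ □p there: v:F. ✗
v: no successors, so □(p ∧ □p) holds vacuously. ✓
Satisfying worlds: {v}.
So □(p ∧ □p) fails at the other 3 worlds.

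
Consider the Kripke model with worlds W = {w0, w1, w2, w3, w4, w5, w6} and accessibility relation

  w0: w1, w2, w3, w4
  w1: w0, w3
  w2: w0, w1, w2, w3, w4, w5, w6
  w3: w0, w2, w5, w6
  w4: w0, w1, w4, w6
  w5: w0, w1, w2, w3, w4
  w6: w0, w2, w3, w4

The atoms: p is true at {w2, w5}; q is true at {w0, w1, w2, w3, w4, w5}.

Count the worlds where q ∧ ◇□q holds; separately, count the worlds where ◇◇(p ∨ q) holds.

6 and 7

For q ∧ ◇□q:
w0: q is T, ◇□q is T. ✓
w1: q is T, ◇□q is T. ✓
w2: q is T, ◇□q is T. ✓
w3: q is T, ◇□q is T. ✓
w4: q is T, ◇□q is T. ✓
w5: q is T, ◇□q is T. ✓
w6: q is F, ◇□q is T. ✗
— 6 worlds.
For ◇◇(p ∨ q):
w0: successors {w1, w2, w3, w4}; ◇(p ∨ q) there: w1:T, w2:T, w3:T, w4:T. ✓
w1: successors {w0, w3}; ◇(p ∨ q) there: w0:T, w3:T. ✓
w2: successors {w0, w1, w2, w3, w4, w5, w6}; ◇(p ∨ q) there: w0:T, w1:T, w2:T, w3:T, w4:T, w5:T, w6:T. ✓
w3: successors {w0, w2, w5, w6}; ◇(p ∨ q) there: w0:T, w2:T, w5:T, w6:T. ✓
w4: successors {w0, w1, w4, w6}; ◇(p ∨ q) there: w0:T, w1:T, w4:T, w6:T. ✓
w5: successors {w0, w1, w2, w3, w4}; ◇(p ∨ q) there: w0:T, w1:T, w2:T, w3:T, w4:T. ✓
w6: successors {w0, w2, w3, w4}; ◇(p ∨ q) there: w0:T, w2:T, w3:T, w4:T. ✓
— 7 worlds.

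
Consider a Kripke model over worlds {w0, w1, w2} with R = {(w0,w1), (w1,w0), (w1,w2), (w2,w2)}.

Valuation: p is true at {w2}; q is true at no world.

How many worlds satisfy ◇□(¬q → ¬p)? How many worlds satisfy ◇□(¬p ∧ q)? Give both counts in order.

1 and 0

For ◇□(¬q → ¬p):
w0: successors {w1}; □(¬q → ¬p) there: w1:F. ✗
w1: successors {w0, w2}; □(¬q → ¬p) there: w0:T, w2:F. ✓
w2: successors {w2}; □(¬q → ¬p) there: w2:F. ✗
— 1 world.
For ◇□(¬p ∧ q):
w0: successors {w1}; □(¬p ∧ q) there: w1:F. ✗
w1: successors {w0, w2}; □(¬p ∧ q) there: w0:F, w2:F. ✗
w2: successors {w2}; □(¬p ∧ q) there: w2:F. ✗
— 0 worlds.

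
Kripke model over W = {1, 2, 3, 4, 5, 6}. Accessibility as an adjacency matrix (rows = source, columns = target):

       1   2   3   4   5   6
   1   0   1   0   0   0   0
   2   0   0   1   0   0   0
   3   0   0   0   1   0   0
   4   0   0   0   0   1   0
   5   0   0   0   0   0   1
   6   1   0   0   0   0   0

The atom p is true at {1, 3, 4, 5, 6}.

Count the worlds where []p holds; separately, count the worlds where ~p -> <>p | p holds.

For []p:
1: successors {2}; p there: 2:F. ✗
2: successors {3}; p there: 3:T. ✓
3: successors {4}; p there: 4:T. ✓
4: successors {5}; p there: 5:T. ✓
5: successors {6}; p there: 6:T. ✓
6: successors {1}; p there: 1:T. ✓
— 5 worlds.
For ~p -> <>p | p:
1: ~p is F, <>p | p is T. ✓
2: ~p is T, <>p | p is T. ✓
3: ~p is F, <>p | p is T. ✓
4: ~p is F, <>p | p is T. ✓
5: ~p is F, <>p | p is T. ✓
6: ~p is F, <>p | p is T. ✓
— 6 worlds.

5 and 6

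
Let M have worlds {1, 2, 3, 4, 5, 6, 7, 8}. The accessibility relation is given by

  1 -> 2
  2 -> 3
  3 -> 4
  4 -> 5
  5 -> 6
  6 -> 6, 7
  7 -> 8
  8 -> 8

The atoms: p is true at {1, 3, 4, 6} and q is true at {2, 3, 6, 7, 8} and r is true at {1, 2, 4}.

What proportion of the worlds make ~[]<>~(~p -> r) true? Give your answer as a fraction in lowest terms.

3/8

1: []<>~(~p -> r) is F. ✓
2: []<>~(~p -> r) is F. ✓
3: []<>~(~p -> r) is T. ✗
4: []<>~(~p -> r) is F. ✓
5: []<>~(~p -> r) is T. ✗
6: []<>~(~p -> r) is T. ✗
7: []<>~(~p -> r) is T. ✗
8: []<>~(~p -> r) is T. ✗
That's 3 of 8 worlds, so 3/8.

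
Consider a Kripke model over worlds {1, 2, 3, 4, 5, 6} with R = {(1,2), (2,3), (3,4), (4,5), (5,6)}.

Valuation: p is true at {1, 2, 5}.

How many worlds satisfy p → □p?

4

1: p is T, □p is T. ✓
2: p is T, □p is F. ✗
3: p is F, □p is F. ✓
4: p is F, □p is T. ✓
5: p is T, □p is F. ✗
6: p is F, □p is T. ✓
Satisfying worlds: {1, 3, 4, 6}.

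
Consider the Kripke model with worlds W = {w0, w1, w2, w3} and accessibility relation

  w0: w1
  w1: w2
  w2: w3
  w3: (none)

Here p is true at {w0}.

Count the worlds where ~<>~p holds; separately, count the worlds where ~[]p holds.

1 and 3

For ~<>~p:
w0: <>~p is T. ✗
w1: <>~p is T. ✗
w2: <>~p is T. ✗
w3: <>~p is F. ✓
— 1 world.
For ~[]p:
w0: []p is F. ✓
w1: []p is F. ✓
w2: []p is F. ✓
w3: []p is T. ✗
— 3 worlds.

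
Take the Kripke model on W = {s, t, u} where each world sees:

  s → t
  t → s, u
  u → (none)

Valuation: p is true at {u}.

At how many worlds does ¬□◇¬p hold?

1

s: □◇¬p is T. ✗
t: □◇¬p is F. ✓
u: □◇¬p is T. ✗
Satisfying worlds: {t}.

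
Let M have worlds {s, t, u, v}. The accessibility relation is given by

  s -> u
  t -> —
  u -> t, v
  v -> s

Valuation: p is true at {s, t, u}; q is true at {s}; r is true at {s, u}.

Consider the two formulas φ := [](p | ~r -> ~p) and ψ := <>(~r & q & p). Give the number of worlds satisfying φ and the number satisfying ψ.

1 and 0

For [](p | ~r -> ~p):
s: successors {u}; p | ~r -> ~p there: u:F. ✗
t: no successors, so [](p | ~r -> ~p) holds vacuously. ✓
u: successors {t, v}; p | ~r -> ~p there: t:F, v:T. ✗
v: successors {s}; p | ~r -> ~p there: s:F. ✗
— 1 world.
For <>(~r & q & p):
s: successors {u}; ~r & q & p there: u:F. ✗
t: no successors, so <>(~r & q & p) fails. ✗
u: successors {t, v}; ~r & q & p there: t:F, v:F. ✗
v: successors {s}; ~r & q & p there: s:F. ✗
— 0 worlds.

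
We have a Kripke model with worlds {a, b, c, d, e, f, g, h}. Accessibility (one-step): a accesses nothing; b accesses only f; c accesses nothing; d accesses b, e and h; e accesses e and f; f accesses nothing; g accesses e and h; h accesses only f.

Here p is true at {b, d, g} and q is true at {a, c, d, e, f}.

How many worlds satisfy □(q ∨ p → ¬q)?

3

a: no successors, so □(q ∨ p → ¬q) holds vacuously. ✓
b: successors {f}; q ∨ p → ¬q there: f:F. ✗
c: no successors, so □(q ∨ p → ¬q) holds vacuously. ✓
d: successors {b, e, h}; q ∨ p → ¬q there: b:T, e:F, h:T. ✗
e: successors {e, f}; q ∨ p → ¬q there: e:F, f:F. ✗
f: no successors, so □(q ∨ p → ¬q) holds vacuously. ✓
g: successors {e, h}; q ∨ p → ¬q there: e:F, h:T. ✗
h: successors {f}; q ∨ p → ¬q there: f:F. ✗
Satisfying worlds: {a, c, f}.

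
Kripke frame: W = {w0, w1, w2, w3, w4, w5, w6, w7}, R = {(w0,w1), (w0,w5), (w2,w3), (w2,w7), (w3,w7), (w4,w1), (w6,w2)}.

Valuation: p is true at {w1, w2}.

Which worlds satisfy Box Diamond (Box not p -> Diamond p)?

{w1, w5, w7}

w0: successors {w1, w5}; Diamond (Box not p -> Diamond p) there: w1:F, w5:F. ✗
w1: no successors, so Box Diamond (Box not p -> Diamond p) holds vacuously. ✓
w2: successors {w3, w7}; Diamond (Box not p -> Diamond p) there: w3:F, w7:F. ✗
w3: successors {w7}; Diamond (Box not p -> Diamond p) there: w7:F. ✗
w4: successors {w1}; Diamond (Box not p -> Diamond p) there: w1:F. ✗
w5: no successors, so Box Diamond (Box not p -> Diamond p) holds vacuously. ✓
w6: successors {w2}; Diamond (Box not p -> Diamond p) there: w2:F. ✗
w7: no successors, so Box Diamond (Box not p -> Diamond p) holds vacuously. ✓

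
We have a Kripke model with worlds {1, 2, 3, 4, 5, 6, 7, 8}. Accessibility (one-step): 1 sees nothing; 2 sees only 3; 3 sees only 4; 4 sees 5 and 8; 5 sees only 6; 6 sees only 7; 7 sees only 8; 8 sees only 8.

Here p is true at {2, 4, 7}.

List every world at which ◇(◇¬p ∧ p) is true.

{3, 6}

1: no successors, so ◇(◇¬p ∧ p) fails. ✗
2: successors {3}; ◇¬p ∧ p there: 3:F. ✗
3: successors {4}; ◇¬p ∧ p there: 4:T. ✓
4: successors {5, 8}; ◇¬p ∧ p there: 5:F, 8:F. ✗
5: successors {6}; ◇¬p ∧ p there: 6:F. ✗
6: successors {7}; ◇¬p ∧ p there: 7:T. ✓
7: successors {8}; ◇¬p ∧ p there: 8:F. ✗
8: successors {8}; ◇¬p ∧ p there: 8:F. ✗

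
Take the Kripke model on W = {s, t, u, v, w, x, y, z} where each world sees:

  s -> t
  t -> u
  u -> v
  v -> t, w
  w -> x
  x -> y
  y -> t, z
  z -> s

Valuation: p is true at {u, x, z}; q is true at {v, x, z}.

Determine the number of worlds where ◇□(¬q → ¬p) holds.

s: successors {t}; □(¬q → ¬p) there: t:F. ✗
t: successors {u}; □(¬q → ¬p) there: u:T. ✓
u: successors {v}; □(¬q → ¬p) there: v:T. ✓
v: successors {t, w}; □(¬q → ¬p) there: t:F, w:T. ✓
w: successors {x}; □(¬q → ¬p) there: x:T. ✓
x: successors {y}; □(¬q → ¬p) there: y:T. ✓
y: successors {t, z}; □(¬q → ¬p) there: t:F, z:T. ✓
z: successors {s}; □(¬q → ¬p) there: s:T. ✓
Satisfying worlds: {t, u, v, w, x, y, z}.

7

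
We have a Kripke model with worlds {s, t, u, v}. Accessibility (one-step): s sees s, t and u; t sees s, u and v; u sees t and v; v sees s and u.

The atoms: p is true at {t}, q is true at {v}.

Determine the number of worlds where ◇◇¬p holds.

s: successors {s, t, u}; ◇¬p there: s:T, t:T, u:T. ✓
t: successors {s, u, v}; ◇¬p there: s:T, u:T, v:T. ✓
u: successors {t, v}; ◇¬p there: t:T, v:T. ✓
v: successors {s, u}; ◇¬p there: s:T, u:T. ✓
Satisfying worlds: {s, t, u, v}.

4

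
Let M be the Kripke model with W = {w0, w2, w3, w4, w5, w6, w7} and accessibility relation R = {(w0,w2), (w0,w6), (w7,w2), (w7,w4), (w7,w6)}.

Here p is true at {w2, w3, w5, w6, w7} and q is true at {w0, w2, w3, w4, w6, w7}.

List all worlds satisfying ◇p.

{w0, w7}

w0: successors {w2, w6}; p there: w2:T, w6:T. ✓
w2: no successors, so ◇p fails. ✗
w3: no successors, so ◇p fails. ✗
w4: no successors, so ◇p fails. ✗
w5: no successors, so ◇p fails. ✗
w6: no successors, so ◇p fails. ✗
w7: successors {w2, w4, w6}; p there: w2:T, w4:F, w6:T. ✓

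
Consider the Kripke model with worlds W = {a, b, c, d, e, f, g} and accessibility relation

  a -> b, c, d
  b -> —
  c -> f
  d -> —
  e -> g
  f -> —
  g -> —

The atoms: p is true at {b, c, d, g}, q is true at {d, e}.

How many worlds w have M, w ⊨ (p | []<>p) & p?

a: p | []<>p is F, p is F. ✗
b: p | []<>p is T, p is T. ✓
c: p | []<>p is T, p is T. ✓
d: p | []<>p is T, p is T. ✓
e: p | []<>p is F, p is F. ✗
f: p | []<>p is T, p is F. ✗
g: p | []<>p is T, p is T. ✓
Satisfying worlds: {b, c, d, g}.

4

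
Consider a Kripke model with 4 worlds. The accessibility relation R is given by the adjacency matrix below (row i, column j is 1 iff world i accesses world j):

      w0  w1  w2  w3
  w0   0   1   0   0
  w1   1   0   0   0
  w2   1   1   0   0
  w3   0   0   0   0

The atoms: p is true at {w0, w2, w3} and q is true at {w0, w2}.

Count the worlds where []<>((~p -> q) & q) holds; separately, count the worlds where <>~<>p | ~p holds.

For []<>((~p -> q) & q):
w0: successors {w1}; <>((~p -> q) & q) there: w1:T. ✓
w1: successors {w0}; <>((~p -> q) & q) there: w0:F. ✗
w2: successors {w0, w1}; <>((~p -> q) & q) there: w0:F, w1:T. ✗
w3: no successors, so []<>((~p -> q) & q) holds vacuously. ✓
— 2 worlds.
For <>~<>p | ~p:
w0: <>~<>p is F, ~p is F. ✗
w1: <>~<>p is T, ~p is T. ✓
w2: <>~<>p is T, ~p is F. ✓
w3: <>~<>p is F, ~p is F. ✗
— 2 worlds.

2 and 2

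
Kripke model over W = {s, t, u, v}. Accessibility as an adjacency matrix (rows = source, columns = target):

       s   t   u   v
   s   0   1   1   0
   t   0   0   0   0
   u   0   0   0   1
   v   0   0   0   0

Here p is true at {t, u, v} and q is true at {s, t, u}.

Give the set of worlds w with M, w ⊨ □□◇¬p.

{t, u, v}

s: successors {t, u}; □◇¬p there: t:T, u:F. ✗
t: no successors, so □□◇¬p holds vacuously. ✓
u: successors {v}; □◇¬p there: v:T. ✓
v: no successors, so □□◇¬p holds vacuously. ✓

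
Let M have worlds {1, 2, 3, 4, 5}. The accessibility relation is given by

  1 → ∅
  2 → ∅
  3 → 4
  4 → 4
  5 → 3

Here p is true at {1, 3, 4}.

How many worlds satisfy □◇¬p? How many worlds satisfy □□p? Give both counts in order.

For □◇¬p:
1: no successors, so □◇¬p holds vacuously. ✓
2: no successors, so □◇¬p holds vacuously. ✓
3: successors {4}; ◇¬p there: 4:F. ✗
4: successors {4}; ◇¬p there: 4:F. ✗
5: successors {3}; ◇¬p there: 3:F. ✗
— 2 worlds.
For □□p:
1: no successors, so □□p holds vacuously. ✓
2: no successors, so □□p holds vacuously. ✓
3: successors {4}; □p there: 4:T. ✓
4: successors {4}; □p there: 4:T. ✓
5: successors {3}; □p there: 3:T. ✓
— 5 worlds.

2 and 5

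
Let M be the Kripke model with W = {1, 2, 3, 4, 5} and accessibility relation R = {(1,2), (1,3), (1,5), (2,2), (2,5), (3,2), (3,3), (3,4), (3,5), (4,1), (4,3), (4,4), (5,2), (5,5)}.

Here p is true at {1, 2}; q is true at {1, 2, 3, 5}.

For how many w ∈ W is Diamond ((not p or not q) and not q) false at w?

1: successors {2, 3, 5}; (not p or not q) and not q there: 2:F, 3:F, 5:F. ✗
2: successors {2, 5}; (not p or not q) and not q there: 2:F, 5:F. ✗
3: successors {2, 3, 4, 5}; (not p or not q) and not q there: 2:F, 3:F, 4:T, 5:F. ✓
4: successors {1, 3, 4}; (not p or not q) and not q there: 1:F, 3:F, 4:T. ✓
5: successors {2, 5}; (not p or not q) and not q there: 2:F, 5:F. ✗
Satisfying worlds: {3, 4}.
So Diamond ((not p or not q) and not q) fails at the other 3 worlds.

3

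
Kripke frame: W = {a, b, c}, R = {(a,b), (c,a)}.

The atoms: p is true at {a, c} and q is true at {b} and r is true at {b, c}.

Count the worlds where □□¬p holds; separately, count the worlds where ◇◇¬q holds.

3 and 0

For □□¬p:
a: successors {b}; □¬p there: b:T. ✓
b: no successors, so □□¬p holds vacuously. ✓
c: successors {a}; □¬p there: a:T. ✓
— 3 worlds.
For ◇◇¬q:
a: successors {b}; ◇¬q there: b:F. ✗
b: no successors, so ◇◇¬q fails. ✗
c: successors {a}; ◇¬q there: a:F. ✗
— 0 worlds.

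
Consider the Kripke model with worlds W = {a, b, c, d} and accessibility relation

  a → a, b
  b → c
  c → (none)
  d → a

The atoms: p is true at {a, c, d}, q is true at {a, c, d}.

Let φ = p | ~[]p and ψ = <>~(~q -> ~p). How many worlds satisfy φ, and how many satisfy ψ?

For p | ~[]p:
a: p is T, ~[]p is T. ✓
b: p is F, ~[]p is F. ✗
c: p is T, ~[]p is F. ✓
d: p is T, ~[]p is F. ✓
— 3 worlds.
For <>~(~q -> ~p):
a: successors {a, b}; ~(~q -> ~p) there: a:F, b:F. ✗
b: successors {c}; ~(~q -> ~p) there: c:F. ✗
c: no successors, so <>~(~q -> ~p) fails. ✗
d: successors {a}; ~(~q -> ~p) there: a:F. ✗
— 0 worlds.

3 and 0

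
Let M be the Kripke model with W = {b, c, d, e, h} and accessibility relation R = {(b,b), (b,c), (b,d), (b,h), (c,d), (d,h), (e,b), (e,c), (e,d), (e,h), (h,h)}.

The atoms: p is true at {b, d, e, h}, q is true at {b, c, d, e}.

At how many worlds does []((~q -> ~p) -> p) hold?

b: successors {b, c, d, h}; (~q -> ~p) -> p there: b:T, c:F, d:T, h:T. ✗
c: successors {d}; (~q -> ~p) -> p there: d:T. ✓
d: successors {h}; (~q -> ~p) -> p there: h:T. ✓
e: successors {b, c, d, h}; (~q -> ~p) -> p there: b:T, c:F, d:T, h:T. ✗
h: successors {h}; (~q -> ~p) -> p there: h:T. ✓
Satisfying worlds: {c, d, h}.

3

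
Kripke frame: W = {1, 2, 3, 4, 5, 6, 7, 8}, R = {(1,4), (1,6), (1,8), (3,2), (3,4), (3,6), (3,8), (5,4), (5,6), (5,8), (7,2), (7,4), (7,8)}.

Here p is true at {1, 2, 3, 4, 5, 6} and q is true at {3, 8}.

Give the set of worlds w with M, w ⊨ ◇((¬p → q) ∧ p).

1: successors {4, 6, 8}; (¬p → q) ∧ p there: 4:T, 6:T, 8:F. ✓
2: no successors, so ◇((¬p → q) ∧ p) fails. ✗
3: successors {2, 4, 6, 8}; (¬p → q) ∧ p there: 2:T, 4:T, 6:T, 8:F. ✓
4: no successors, so ◇((¬p → q) ∧ p) fails. ✗
5: successors {4, 6, 8}; (¬p → q) ∧ p there: 4:T, 6:T, 8:F. ✓
6: no successors, so ◇((¬p → q) ∧ p) fails. ✗
7: successors {2, 4, 8}; (¬p → q) ∧ p there: 2:T, 4:T, 8:F. ✓
8: no successors, so ◇((¬p → q) ∧ p) fails. ✗

{1, 3, 5, 7}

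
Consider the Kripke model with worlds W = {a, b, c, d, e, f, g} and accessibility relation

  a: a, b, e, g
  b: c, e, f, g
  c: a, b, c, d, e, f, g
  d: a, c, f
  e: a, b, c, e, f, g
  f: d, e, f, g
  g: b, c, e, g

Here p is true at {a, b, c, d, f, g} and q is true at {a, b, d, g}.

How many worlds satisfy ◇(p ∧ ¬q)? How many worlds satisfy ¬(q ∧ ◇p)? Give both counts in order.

For ◇(p ∧ ¬q):
a: successors {a, b, e, g}; p ∧ ¬q there: a:F, b:F, e:F, g:F. ✗
b: successors {c, e, f, g}; p ∧ ¬q there: c:T, e:F, f:T, g:F. ✓
c: successors {a, b, c, d, e, f, g}; p ∧ ¬q there: a:F, b:F, c:T, d:F, e:F, f:T, g:F. ✓
d: successors {a, c, f}; p ∧ ¬q there: a:F, c:T, f:T. ✓
e: successors {a, b, c, e, f, g}; p ∧ ¬q there: a:F, b:F, c:T, e:F, f:T, g:F. ✓
f: successors {d, e, f, g}; p ∧ ¬q there: d:F, e:F, f:T, g:F. ✓
g: successors {b, c, e, g}; p ∧ ¬q there: b:F, c:T, e:F, g:F. ✓
— 6 worlds.
For ¬(q ∧ ◇p):
a: q ∧ ◇p is T. ✗
b: q ∧ ◇p is T. ✗
c: q ∧ ◇p is F. ✓
d: q ∧ ◇p is T. ✗
e: q ∧ ◇p is F. ✓
f: q ∧ ◇p is F. ✓
g: q ∧ ◇p is T. ✗
— 3 worlds.

6 and 3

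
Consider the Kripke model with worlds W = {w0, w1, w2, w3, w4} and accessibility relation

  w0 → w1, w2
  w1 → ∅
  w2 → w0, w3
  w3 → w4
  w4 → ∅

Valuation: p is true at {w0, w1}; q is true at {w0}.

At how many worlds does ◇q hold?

1

w0: successors {w1, w2}; q there: w1:F, w2:F. ✗
w1: no successors, so ◇q fails. ✗
w2: successors {w0, w3}; q there: w0:T, w3:F. ✓
w3: successors {w4}; q there: w4:F. ✗
w4: no successors, so ◇q fails. ✗
Satisfying worlds: {w2}.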